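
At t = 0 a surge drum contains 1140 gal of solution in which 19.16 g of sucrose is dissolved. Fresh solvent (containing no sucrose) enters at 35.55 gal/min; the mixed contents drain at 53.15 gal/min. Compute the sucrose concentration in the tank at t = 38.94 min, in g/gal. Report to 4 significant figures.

0.002625 g/gal

Total volume: dV/dt = Q_in − Q_out = -17.6000 gal/min, so V(t) = 1140 − 17.6000 t and V(38.94) = 454.656 gal.
No sucrose enters, so dm/dt = −Q_out · (m/V).
dm/m = −Q_out dt/(V₀ − 17.6000 t); integrating gives ln(m/m₀) = −(Q_out/(Q_in−Q_out)) ln(V/V₀).
m = m₀ (V₀/V)^(Q_out/(Q_in−Q_out)) = 19.16 × (1140/454.656)^(-3.01989) = 1.19341 g.
C = m/V = 1.19341/454.656 = 0.00262487 g/gal.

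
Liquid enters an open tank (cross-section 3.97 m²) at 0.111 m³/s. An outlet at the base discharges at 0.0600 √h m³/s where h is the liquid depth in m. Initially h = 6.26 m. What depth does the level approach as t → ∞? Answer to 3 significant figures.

3.42 m

Volume balance on the tank: A dh/dt = Q_in − 0.0600 √h. At steady state dh/dt = 0:
Q_in = 0.0600 √h_ss ⇒ √h_ss = 0.111/0.0600 = 1.8500.
h_ss = 1.8500² = 3.4225 m. (Since h₀ = 6.26 m > h_ss, the level will fall toward this value.)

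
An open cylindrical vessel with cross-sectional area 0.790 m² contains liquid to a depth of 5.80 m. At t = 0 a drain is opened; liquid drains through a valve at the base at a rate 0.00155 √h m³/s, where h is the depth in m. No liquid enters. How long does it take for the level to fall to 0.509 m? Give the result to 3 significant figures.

1730 s

With no inflow, A dh/dt = −0.00155 √h.
This is separable: 2 d(√h)/dt = −0.00155/A, so √h = √h₀ − (0.00155/(2A)) t.
t = 2A(√h₀ − √h)/0.00155 = 2·0.790·(√5.80 − √0.509)/0.00155
  = 1.5800 × (2.4083 − 0.71344) / 0.00155 = 1727.7 s.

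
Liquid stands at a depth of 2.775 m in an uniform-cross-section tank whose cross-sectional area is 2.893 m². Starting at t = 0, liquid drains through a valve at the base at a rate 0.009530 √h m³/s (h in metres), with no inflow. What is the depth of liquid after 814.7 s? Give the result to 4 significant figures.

Accumulation of liquid (constant cross-section A): A dh/dt = −0.009530 √h.
This is separable: 2 d(√h)/dt = −0.009530/A, so √h = √h₀ − (0.009530/(2A)) t.
√h = √2.775 − 0.009530·814.7/(2·2.893) = 1.66583 − 1.34188 = 0.323958.
h = 0.323958² = 0.104949 m.

0.1049 m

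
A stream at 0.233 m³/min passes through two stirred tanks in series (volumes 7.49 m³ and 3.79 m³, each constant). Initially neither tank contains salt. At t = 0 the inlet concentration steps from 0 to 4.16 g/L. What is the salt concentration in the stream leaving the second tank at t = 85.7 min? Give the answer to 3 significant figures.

3.60 g/L

Time constants: τᵢ = Vᵢ/Q for each well-mixed tank.
τ₁ = 7.49/0.233 = 32.146 min; τ₂ = 3.79/0.233 = 16.266 min.
Tank 1: C₁ = C_in(1 − e^(−t/τ₁)). Tank 2 (τ₁ ≠ τ₂): C₂ = C_in[1 − (τ₁ e^(−t/τ₁) − τ₂ e^(−t/τ₂))/(τ₁ − τ₂)].
At t = 85.7: e^(−t/τ₁) = 0.069532, e^(−t/τ₂) = 0.0051507.
C₂ = 4.16·[1 − (32.146·0.069532 − 16.266·0.0051507)/(15.880)] = 4.16·0.86452 = 3.5964 g/L.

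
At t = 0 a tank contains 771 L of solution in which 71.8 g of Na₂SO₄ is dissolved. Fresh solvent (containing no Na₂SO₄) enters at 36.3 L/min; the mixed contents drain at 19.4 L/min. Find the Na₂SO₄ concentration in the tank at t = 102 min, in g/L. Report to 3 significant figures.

Total volume: dV/dt = Q_in − Q_out = 16.900 L/min, so V(t) = 771 + 16.900 t and V(102) = 2494.8 L.
No Na₂SO₄ enters, so dm/dt = −Q_out · (m/V).
dm/m = −Q_out dt/(V₀ + 16.900 t); integrating gives ln(m/m₀) = −(Q_out/(Q_in−Q_out)) ln(V/V₀).
m = m₀ (V₀/V)^(Q_out/(Q_in−Q_out)) = 71.8 × (771/2494.8)^(1.1479) = 18.651 g.
C = m/V = 18.651/2494.8 = 0.0074759 g/L.

0.00748 g/L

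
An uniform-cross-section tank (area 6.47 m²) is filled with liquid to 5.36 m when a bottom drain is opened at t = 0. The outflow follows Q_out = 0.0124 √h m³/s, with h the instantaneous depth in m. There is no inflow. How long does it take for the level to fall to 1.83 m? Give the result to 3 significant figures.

Mass balance (ρ constant): A dh/dt = −0.0124 √h.
∫ h^(−1/2) dh = −(0.0124/A) ∫ dt, giving 2√h = 2√h₀ − (0.0124/A) t.
t = 2A(√h₀ − √h)/0.0124 = 2·6.47·(√5.36 − √1.83)/0.0124
  = 12.940 × (2.3152 − 1.3528) / 0.0124 = 1004.3 s.

1000 s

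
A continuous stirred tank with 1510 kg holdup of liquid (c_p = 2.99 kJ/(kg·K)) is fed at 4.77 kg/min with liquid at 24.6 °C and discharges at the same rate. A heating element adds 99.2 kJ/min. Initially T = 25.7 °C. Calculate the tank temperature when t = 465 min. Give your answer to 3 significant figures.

30.2 °C

M c_p dT/dt = ṁ c_p (T_in − T) + Q̇.
τ = M/ṁ = 316.56 min; T_ss = T_in + Q̇/(ṁ c_p) = 24.6 + 99.2/(4.77·2.99) = 31.555 °C.
Solution: T(t) = T_ss + (T₀ − T_ss) e^(−t/τ).
T(465) = 31.555 + (-5.8554)·e^(−465/316.56) = 31.555 + (-5.8554)·0.23018 = 30.208 °C.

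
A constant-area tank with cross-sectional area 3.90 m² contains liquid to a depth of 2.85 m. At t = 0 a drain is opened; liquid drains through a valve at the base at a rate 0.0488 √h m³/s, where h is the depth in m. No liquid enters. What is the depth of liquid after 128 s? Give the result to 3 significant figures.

With no inflow, A dh/dt = −0.0488 √h.
Separate and integrate: 2(√h − √h₀) = −(0.0488/A) t.
√h = √2.85 − 0.0488·128/(2·3.90) = 1.6882 − 0.80082 = 0.88737.
h = 0.88737² = 0.78743 m.

0.787 m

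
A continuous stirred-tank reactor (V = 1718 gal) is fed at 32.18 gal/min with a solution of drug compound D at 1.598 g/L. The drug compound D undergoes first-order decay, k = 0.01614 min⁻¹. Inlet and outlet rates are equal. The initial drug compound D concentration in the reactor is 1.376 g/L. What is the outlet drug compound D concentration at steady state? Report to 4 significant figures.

0.8584 g/L

V dC/dt = Q(C_in − C) − k V C.
Steady state (dC/dt = 0): C_ss = Q C_in/(Q + kV) = C_in/(1 + kV/Q).
C_ss = 32.18·1.598/(32.18 + 0.01614·1718) = 51.4236/59.9085 = 0.858369 g/L.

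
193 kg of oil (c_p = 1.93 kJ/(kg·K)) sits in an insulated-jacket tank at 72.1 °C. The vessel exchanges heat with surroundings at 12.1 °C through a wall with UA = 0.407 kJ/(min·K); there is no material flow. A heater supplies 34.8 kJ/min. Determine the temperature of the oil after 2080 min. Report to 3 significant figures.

M c_p dT/dt = −UA(T − T_amb) + Q̇.
dT/dt = (T_ss − T)/τ with T_ss = T_amb + Q̇/UA = 12.1 + 34.8/0.407 = 97.604 °C, τ = M c_p/UA = 193·1.93/0.407 = 915.21 min.
Integrating: T(t) = T_ss + (T₀ − T_ss) e^(−t/τ).
T(2080) = 97.604 + (-25.504)·0.10303 = 94.976 °C.

95.0 °C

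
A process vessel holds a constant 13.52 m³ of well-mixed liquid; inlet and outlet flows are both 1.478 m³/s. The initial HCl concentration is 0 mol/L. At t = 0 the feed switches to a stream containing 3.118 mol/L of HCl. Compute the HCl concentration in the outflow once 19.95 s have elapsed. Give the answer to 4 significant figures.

2.766 mol/L

Mass balance on the solute (V constant): V dC/dt = Q(C_in − C).
So dC/dt = (C_in − C)/τ with τ = V/Q = 13.52/1.478 = 9.14750 s.
C approaches C_in exponentially: C(t) = C_in + (C₀ − C_in) e^(−t/τ).
C(19.95) = 3.118 + (0 − 3.118)·e^(−19.95/9.14750) = 3.118 + (-3.11800)·0.112937 = 2.76586 mol/L.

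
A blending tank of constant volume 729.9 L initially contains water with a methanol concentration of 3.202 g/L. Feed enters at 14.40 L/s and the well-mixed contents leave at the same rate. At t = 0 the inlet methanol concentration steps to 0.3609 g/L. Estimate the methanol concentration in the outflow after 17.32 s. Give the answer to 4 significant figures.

Accumulation = in − out for the solute gives V dC/dt = Q(C_in − C).
Rewrite as dC/dt + C/τ = C_in/τ, τ = V/Q = 50.6875 s.
Solution: C(t) = C_in + (C₀ − C_in) e^(−t/τ).
C(17.32) = 0.3609 + (3.202 − 0.3609)·e^(−17.32/50.6875) = 0.3609 + (2.84110)·0.710560 = 2.37967 g/L.

2.380 g/L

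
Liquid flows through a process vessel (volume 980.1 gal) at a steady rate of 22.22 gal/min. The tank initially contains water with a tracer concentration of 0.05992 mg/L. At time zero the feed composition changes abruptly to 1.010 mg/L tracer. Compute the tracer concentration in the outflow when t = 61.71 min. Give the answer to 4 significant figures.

Accumulation = in − out for the solute gives V dC/dt = Q(C_in − C).
So dC/dt = (C_in − C)/τ with τ = V/Q = 980.1/22.22 = 44.1089 min.
Solution: C(t) = C_in + (C₀ − C_in) e^(−t/τ).
C(61.71) = 1.010 + (0.05992 − 1.010)·e^(−61.71/44.1089) = 1.010 + (-0.950080)·0.246835 = 0.775487 mg/L.

0.7755 mg/L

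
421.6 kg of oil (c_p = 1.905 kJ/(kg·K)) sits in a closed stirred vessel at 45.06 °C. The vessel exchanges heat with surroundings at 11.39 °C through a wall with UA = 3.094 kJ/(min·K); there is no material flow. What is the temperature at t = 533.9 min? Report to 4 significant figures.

Lumped-capacitance energy balance: M c_p dT/dt = UA(T_amb − T).
dT/dt = (T_ss − T)/τ with T_ss = T_amb = 11.3900 °C, τ = M c_p/UA = 421.6·1.905/3.094 = 259.582 min.
This is linear first-order; T(t) = T_ss + (T₀ − T_ss) e^(−t/τ).
T(533.9) = 11.3900 + (33.6700)·0.127867 = 15.6953 °C.

15.70 °C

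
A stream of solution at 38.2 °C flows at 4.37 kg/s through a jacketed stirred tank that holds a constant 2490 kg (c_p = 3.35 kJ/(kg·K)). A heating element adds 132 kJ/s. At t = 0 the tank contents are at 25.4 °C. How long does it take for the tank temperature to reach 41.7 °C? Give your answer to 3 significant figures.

783 s

First-law balance (no shaft work): M c_p dT/dt = ṁ c_p (T_in − T) + 132.
τ = M/ṁ = 569.79 s; T_ss = T_in + Q̇/(ṁ c_p) = 47.217 °C.
T(t) = T_ss + (T₀ − T_ss) e^(−t/τ). Set T = 41.7:
e^(−t/τ) = (41.7 − 47.217)/(25.4 − 47.217) = 0.25287
t = −569.79 · ln(0.25287) = 783.41 s.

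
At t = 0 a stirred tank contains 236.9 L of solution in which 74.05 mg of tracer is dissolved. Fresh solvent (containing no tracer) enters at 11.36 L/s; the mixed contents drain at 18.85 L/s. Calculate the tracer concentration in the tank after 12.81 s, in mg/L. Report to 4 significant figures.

0.1422 mg/L

Let m(t) be the amount of tracer. Volume: V(t) = V₀ + (Q_in − Q_out) t = 236.9 − 7.49000 t; V(12.81) = 140.953 L.
Solute balance: dm/dt = 0 − Q_out C = −Q_out m/V(t).
Separate: dm/m = −Q_out dt/V(t) ⇒ ln(m/m₀) = −(Q_out/(Q_in−Q_out)) ln(V/V₀).
m = m₀ (V₀/V)^(Q_out/(Q_in−Q_out)) = 74.05 × (236.9/140.953)^(-2.51669) = 20.0464 mg.
C = m/V = 20.0464/140.953 = 0.142220 mg/L.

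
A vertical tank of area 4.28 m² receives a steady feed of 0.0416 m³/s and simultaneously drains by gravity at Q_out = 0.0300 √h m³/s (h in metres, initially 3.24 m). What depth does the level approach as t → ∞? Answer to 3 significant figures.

1.92 m

Unsteady balance on liquid volume: A dh/dt = Q_in − 0.0300 √h. At steady state dh/dt = 0:
Q_in = 0.0300 √h_ss ⇒ √h_ss = 0.0416/0.0300 = 1.3867.
h_ss = 1.3867² = 1.9228 m. (Since h₀ = 3.24 m > h_ss, the level will fall toward this value.)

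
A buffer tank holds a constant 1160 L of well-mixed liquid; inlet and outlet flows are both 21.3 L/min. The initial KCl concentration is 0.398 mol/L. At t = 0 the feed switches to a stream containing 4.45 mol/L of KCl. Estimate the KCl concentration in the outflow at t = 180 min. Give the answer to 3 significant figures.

4.30 mol/L

Accumulation = in − out for the solute gives V dC/dt = Q(C_in − C).
So dC/dt = (C_in − C)/τ with τ = V/Q = 1160/21.3 = 54.460 min.
This is linear first-order; C(t) = C_in + (C₀ − C_in) e^(−t/τ).
C(180) = 4.45 + (0.398 − 4.45)·e^(−180/54.460) = 4.45 + (-4.0520)·0.036693 = 4.3013 mol/L.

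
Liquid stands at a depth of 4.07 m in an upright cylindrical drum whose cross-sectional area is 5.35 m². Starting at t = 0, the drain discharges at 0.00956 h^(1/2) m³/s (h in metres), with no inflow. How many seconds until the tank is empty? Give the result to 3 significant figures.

With no inflow, A dh/dt = −0.00956 √h.
Separate and integrate: 2(√h − √h₀) = −(0.00956/A) t.
Tank is empty when √h = 0: t_empty = 2A√h₀/0.00956.
t_empty = 2·5.35·√4.07/0.00956 = 10.700·2.0174/0.00956 = 2258.0 s.

2260 s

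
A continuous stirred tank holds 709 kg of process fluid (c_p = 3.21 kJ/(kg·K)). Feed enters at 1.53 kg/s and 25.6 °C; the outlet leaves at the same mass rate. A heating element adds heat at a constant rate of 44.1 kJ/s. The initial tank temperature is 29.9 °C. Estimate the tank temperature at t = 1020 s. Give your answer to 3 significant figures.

34.1 °C

M c_p dT/dt = ṁ c_p (T_in − T) + Q̇.
τ = M/ṁ = 463.40 s; T_ss = T_in + Q̇/(ṁ c_p) = 25.6 + 44.1/(1.53·3.21) = 34.579 °C.
Solution: T(t) = T_ss + (T₀ − T_ss) e^(−t/τ).
T(1020) = 34.579 + (-4.6793)·e^(−1020/463.40) = 34.579 + (-4.6793)·0.11068 = 34.061 °C.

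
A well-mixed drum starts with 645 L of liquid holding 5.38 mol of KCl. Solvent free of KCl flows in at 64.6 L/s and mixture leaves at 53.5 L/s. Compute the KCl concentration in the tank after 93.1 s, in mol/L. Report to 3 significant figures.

3.19e-05 mol/L

Let m(t) be the amount of KCl. Volume: V(t) = V₀ + (Q_in − Q_out) t = 645 + 11.100 t; V(93.1) = 1678.4 L.
No KCl enters, so dm/dt = −Q_out · (m/V).
Separate: dm/m = −Q_out dt/V(t) ⇒ ln(m/m₀) = −(Q_out/(Q_in−Q_out)) ln(V/V₀).
m = m₀ (V₀/V)^(Q_out/(Q_in−Q_out)) = 5.38 × (645/1678.4)^(4.8198) = 0.053571 mol.
C = m/V = 0.053571/1678.4 = 3.1917e-05 mol/L.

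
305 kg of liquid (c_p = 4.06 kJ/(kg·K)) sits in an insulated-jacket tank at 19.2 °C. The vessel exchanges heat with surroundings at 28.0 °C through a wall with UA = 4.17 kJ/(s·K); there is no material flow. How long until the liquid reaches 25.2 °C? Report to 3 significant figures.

Energy balance: M c_p dT/dt = −UA(T − T_amb).
τ = M c_p/UA = 296.95 s; T_ss = T_amb = 28.000 °C.
T(t) = T_ss + (T₀ − T_ss)e^(−t/τ); set T = 25.2:
t = −τ ln[(T − T_ss)/(T₀ − T_ss)] = −296.95 · ln(0.31818) = 340.05 s.

340 s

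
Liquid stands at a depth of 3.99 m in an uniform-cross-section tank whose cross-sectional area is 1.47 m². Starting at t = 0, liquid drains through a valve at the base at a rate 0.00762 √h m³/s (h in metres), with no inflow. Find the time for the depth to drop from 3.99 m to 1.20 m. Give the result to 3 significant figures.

Mass balance (ρ constant): A dh/dt = −0.00762 √h.
Separate and integrate: 2(√h − √h₀) = −(0.00762/A) t.
t = 2A(√h₀ − √h)/0.00762 = 2·1.47·(√3.99 − √1.20)/0.00762
  = 2.9400 × (1.9975 − 1.0954) / 0.00762 = 348.04 s.

348 s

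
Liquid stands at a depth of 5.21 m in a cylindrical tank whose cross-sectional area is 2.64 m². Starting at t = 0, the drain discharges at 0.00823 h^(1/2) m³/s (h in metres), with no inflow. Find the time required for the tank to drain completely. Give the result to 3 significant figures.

1460 s

With no inflow, A dh/dt = −0.00823 √h.
This is separable: 2 d(√h)/dt = −0.00823/A, so √h = √h₀ − (0.00823/(2A)) t.
Set h = 0: 2√h₀ = (0.00823/A) t_empty ⇒ t_empty = 2A√h₀/0.00823.
t_empty = 2·2.64·√5.21/0.00823 = 5.2800·2.2825/0.00823 = 1464.4 s.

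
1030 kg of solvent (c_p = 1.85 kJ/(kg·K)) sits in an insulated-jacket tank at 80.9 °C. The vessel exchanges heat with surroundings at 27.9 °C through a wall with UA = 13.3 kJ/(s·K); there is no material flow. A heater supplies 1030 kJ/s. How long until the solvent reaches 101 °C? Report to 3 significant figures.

First-law balance (no shaft work): M c_p dT/dt = −UA(T − T_amb) + Q̇.
τ = M c_p/UA = 143.27 s; T_ss = T_amb + Q̇/UA = 27.9 + 1030/13.3 = 105.34 °C.
T(t) = T_ss + (T₀ − T_ss)e^(−t/τ); set T = 101:
t = −τ ln[(T − T_ss)/(T₀ − T_ss)] = −143.27 · ln(0.17770) = 247.52 s.

248 s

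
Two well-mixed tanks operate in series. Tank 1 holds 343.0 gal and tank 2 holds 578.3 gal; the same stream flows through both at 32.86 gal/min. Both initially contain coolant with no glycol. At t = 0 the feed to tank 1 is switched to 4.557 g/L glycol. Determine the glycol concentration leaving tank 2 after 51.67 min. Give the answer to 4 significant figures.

4.010 g/L

Each tank obeys Vᵢ dCᵢ/dt = Q(Cᵢ₋₁ − Cᵢ), so τᵢ = Vᵢ/Q.
τ₁ = 343.0/32.86 = 10.4382 min; τ₂ = 578.3/32.86 = 17.5989 min.
Tank 1: C₁ = C_in(1 − e^(−t/τ₁)). Tank 2 (τ₁ ≠ τ₂): C₂ = C_in[1 − (τ₁ e^(−t/τ₁) − τ₂ e^(−t/τ₂))/(τ₁ − τ₂)].
At t = 51.67: e^(−t/τ₁) = 0.00708287, e^(−t/τ₂) = 0.0530788.
C₂ = 4.557·[1 − (10.4382·0.00708287 − 17.5989·0.0530788)/(-7.16068)] = 4.557·0.879872 = 4.00958 g/L.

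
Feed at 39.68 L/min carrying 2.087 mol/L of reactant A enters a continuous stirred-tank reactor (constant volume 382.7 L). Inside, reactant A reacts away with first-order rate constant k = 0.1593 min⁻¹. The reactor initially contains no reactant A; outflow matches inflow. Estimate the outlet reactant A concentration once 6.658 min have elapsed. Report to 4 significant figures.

Accumulation = in − out − consumed: V dC/dt = Q C_in − Q C − k V C.
This is linear with rate a = Q/V + k = 0.262984 min⁻¹.
C_ss = Q C_in/(Q + kV) = 0.822822 mol/L; C(t) = C_ss + (C₀ − C_ss) e^(−a t).
C(6.658) = 0.822822 + (-0.822822)·e^(−0.262984·6.658) = 0.822822 + (-0.822822)·0.173609 = 0.679972 mol/L.

0.6800 mol/L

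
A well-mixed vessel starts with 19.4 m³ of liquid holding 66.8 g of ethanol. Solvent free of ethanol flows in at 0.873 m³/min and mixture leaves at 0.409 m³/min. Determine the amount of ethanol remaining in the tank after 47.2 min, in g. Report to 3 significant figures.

34.3 g

Total volume: dV/dt = Q_in − Q_out = 0.46400 m³/min, so V(t) = 19.4 + 0.46400 t and V(47.2) = 41.301 m³.
No ethanol enters, so dm/dt = −Q_out · (m/V).
dm/m = −Q_out dt/(V₀ + 0.46400 t); integrating gives ln(m/m₀) = −(Q_out/(Q_in−Q_out)) ln(V/V₀).
m = m₀ (V₀/V)^(Q_out/(Q_in−Q_out)) = 66.8 × (19.4/41.301)^(0.88147) = 34.318 g.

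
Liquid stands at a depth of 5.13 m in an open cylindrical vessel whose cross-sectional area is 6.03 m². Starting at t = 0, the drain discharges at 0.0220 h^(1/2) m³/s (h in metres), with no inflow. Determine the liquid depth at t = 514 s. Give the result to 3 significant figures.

1.76 m

Accumulation of liquid (constant cross-section A): A dh/dt = −0.0220 √h.
∫ h^(−1/2) dh = −(0.0220/A) ∫ dt, giving 2√h = 2√h₀ − (0.0220/A) t.
√h = √5.13 − 0.0220·514/(2·6.03) = 2.2650 − 0.93765 = 1.3273.
h = 1.3273² = 1.7617 m.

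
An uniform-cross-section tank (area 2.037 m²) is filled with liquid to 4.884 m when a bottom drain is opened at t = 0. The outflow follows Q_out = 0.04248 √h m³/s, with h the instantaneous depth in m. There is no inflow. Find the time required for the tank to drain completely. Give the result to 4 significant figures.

211.9 s

Unsteady balance on liquid volume: A dh/dt = −0.04248 √h.
∫ h^(−1/2) dh = −(0.04248/A) ∫ dt, giving 2√h = 2√h₀ − (0.04248/A) t.
Set h = 0: 2√h₀ = (0.04248/A) t_empty ⇒ t_empty = 2A√h₀/0.04248.
t_empty = 2·2.037·√4.884/0.04248 = 4.07400·2.20998/0.04248 = 211.946 s.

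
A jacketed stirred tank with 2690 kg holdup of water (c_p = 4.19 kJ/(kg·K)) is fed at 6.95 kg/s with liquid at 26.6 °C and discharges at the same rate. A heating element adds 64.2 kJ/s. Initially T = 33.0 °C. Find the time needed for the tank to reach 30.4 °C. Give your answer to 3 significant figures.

374 s

First-law balance (no shaft work): M c_p dT/dt = ṁ c_p (T_in − T) + 64.2.
τ = M/ṁ = 387.05 s; T_ss = T_in + Q̇/(ṁ c_p) = 28.805 °C.
T(t) = T_ss + (T₀ − T_ss) e^(−t/τ). Set T = 30.4:
e^(−t/τ) = (30.4 − 28.805)/(33.0 − 28.805) = 0.38027
t = −387.05 · ln(0.38027) = 374.23 s.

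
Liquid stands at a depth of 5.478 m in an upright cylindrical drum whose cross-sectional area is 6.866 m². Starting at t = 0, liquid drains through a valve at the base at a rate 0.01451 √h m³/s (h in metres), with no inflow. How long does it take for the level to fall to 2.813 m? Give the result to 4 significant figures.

Unsteady balance on liquid volume: A dh/dt = −0.01451 √h.
Separate and integrate: 2(√h − √h₀) = −(0.01451/A) t.
t = 2A(√h₀ − √h)/0.01451 = 2·6.866·(√5.478 − √2.813)/0.01451
  = 13.7320 × (2.34051 − 1.67720) / 0.01451 = 627.747 s.

627.7 s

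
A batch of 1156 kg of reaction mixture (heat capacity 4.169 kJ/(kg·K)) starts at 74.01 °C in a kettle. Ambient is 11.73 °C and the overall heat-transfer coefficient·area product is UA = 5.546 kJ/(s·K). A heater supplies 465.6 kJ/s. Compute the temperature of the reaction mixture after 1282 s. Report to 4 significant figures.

M c_p dT/dt = −UA(T − T_amb) + Q̇.
dT/dt = (T_ss − T)/τ with T_ss = T_amb + Q̇/UA = 11.73 + 465.6/5.546 = 95.6824 °C, τ = M c_p/UA = 1156·4.169/5.546 = 868.980 s.
Integrating: T(t) = T_ss + (T₀ − T_ss) e^(−t/τ).
T(1282) = 95.6824 + (-21.6724)·0.228712 = 90.7257 °C.

90.73 °C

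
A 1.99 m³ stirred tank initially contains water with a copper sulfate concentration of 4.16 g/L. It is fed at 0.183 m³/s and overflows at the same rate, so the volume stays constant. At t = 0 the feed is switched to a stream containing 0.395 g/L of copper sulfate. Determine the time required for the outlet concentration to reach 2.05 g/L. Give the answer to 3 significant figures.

Mass balance on the solute (V constant): V dC/dt = Q(C_in − C), so τ = V/Q = 10.874 s.
C(t) = C_in + (C₀ − C_in) e^(−t/τ). Set C = 2.05 and solve for t:
e^(−t/τ) = (C − C_in)/(C₀ − C_in) = (2.05 − 0.395)/(4.16 − 0.395) = 0.43958
t = −τ ln(…) = 10.874 × 0.82195 = 8.9381 s.

8.94 s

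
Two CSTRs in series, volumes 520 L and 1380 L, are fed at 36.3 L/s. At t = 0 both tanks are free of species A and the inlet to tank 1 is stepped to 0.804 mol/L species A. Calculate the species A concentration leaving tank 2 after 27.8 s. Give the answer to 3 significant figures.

Time constants: τᵢ = Vᵢ/Q for each well-mixed tank.
τ₁ = 520/36.3 = 14.325 s; τ₂ = 1380/36.3 = 38.017 s.
Solving the cascade with C₁(0)=C₂(0)=0 gives C₂(t) = C_in[1 − (τ₁ e^(−t/τ₁) − τ₂ e^(−t/τ₂))/(τ₁ − τ₂)].
At t = 27.8: e^(−t/τ₁) = 0.14361, e^(−t/τ₂) = 0.48130.
C₂ = 0.804·[1 − (14.325·0.14361 − 38.017·0.48130)/(-23.691)] = 0.804·0.31451 = 0.25287 mol/L.

0.253 mol/L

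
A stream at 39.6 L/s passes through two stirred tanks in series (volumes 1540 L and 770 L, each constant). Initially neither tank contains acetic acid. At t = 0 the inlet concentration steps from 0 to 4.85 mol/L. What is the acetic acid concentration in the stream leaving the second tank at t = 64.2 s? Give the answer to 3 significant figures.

Time constants: τᵢ = Vᵢ/Q for each well-mixed tank.
τ₁ = 1540/39.6 = 38.889 s; τ₂ = 770/39.6 = 19.444 s.
Solving the cascade with C₁(0)=C₂(0)=0 gives C₂(t) = C_in[1 − (τ₁ e^(−t/τ₁) − τ₂ e^(−t/τ₂))/(τ₁ − τ₂)].
At t = 64.2: e^(−t/τ₁) = 0.19189, e^(−t/τ₂) = 0.036820.
C₂ = 4.85·[1 − (38.889·0.19189 − 19.444·0.036820)/(19.444)] = 4.85·0.65305 = 3.1673 mol/L.

3.17 mol/L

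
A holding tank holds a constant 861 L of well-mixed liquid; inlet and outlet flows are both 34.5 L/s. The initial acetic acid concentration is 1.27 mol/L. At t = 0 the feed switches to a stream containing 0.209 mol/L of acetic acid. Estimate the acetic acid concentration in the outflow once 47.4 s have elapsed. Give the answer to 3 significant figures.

Unsteady species balance (constant V, well mixed): V dC/dt = Q(C_in − C).
Time constant τ = V/Q = 861/34.5 = 24.957 s.
Integrating: C(t) = C_in + (C₀ − C_in) e^(−t/τ).
C(47.4) = 0.209 + (1.27 − 0.209)·e^(−47.4/24.957) = 0.209 + (1.0610)·0.14967 = 0.36780 mol/L.

0.368 mol/L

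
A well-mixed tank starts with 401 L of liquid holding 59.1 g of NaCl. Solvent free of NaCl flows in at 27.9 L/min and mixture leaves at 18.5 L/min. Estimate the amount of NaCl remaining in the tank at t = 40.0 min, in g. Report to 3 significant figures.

Let m(t) be the amount of NaCl. Volume: V(t) = V₀ + (Q_in − Q_out) t = 401 + 9.4000 t; V(40.0) = 777.00 L.
Species balance (pure solvent in): dm/dt = −Q_out · m/V(t).
Separate: dm/m = −Q_out dt/V(t) ⇒ ln(m/m₀) = −(Q_out/(Q_in−Q_out)) ln(V/V₀).
m = m₀ (V₀/V)^(Q_out/(Q_in−Q_out)) = 59.1 × (401/777.00)^(1.9681) = 16.077 g.

16.1 g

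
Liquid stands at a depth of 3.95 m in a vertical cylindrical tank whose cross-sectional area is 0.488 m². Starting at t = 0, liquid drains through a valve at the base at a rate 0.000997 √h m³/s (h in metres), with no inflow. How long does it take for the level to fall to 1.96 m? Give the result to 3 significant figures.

A dh/dt = −Q_out = −0.000997 √h.
This is separable: 2 d(√h)/dt = −0.000997/A, so √h = √h₀ − (0.000997/(2A)) t.
t = 2A(√h₀ − √h)/0.000997 = 2·0.488·(√3.95 − √1.96)/0.000997
  = 0.97600 × (1.9875 − 1.4000) / 0.000997 = 575.09 s.

575 s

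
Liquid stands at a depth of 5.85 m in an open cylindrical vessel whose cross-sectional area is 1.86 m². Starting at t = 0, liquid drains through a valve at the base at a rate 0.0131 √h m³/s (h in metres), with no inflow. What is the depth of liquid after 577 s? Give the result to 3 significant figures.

0.150 m

With no inflow, A dh/dt = −0.0131 √h.
Separate and integrate: 2(√h − √h₀) = −(0.0131/A) t.
√h = √5.85 − 0.0131·577/(2·1.86) = 2.4187 − 2.0319 = 0.38677.
h = 0.38677² = 0.14959 m.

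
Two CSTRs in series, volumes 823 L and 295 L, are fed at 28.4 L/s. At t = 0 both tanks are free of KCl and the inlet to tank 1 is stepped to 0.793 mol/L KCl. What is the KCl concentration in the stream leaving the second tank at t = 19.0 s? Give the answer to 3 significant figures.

0.222 mol/L

Each tank obeys Vᵢ dCᵢ/dt = Q(Cᵢ₋₁ − Cᵢ), so τᵢ = Vᵢ/Q.
τ₁ = 823/28.4 = 28.979 s; τ₂ = 295/28.4 = 10.387 s.
Solving the cascade with C₁(0)=C₂(0)=0 gives C₂(t) = C_in[1 − (τ₁ e^(−t/τ₁) − τ₂ e^(−t/τ₂))/(τ₁ − τ₂)].
At t = 19.0: e^(−t/τ₁) = 0.51910, e^(−t/τ₂) = 0.16055.
C₂ = 0.793·[1 − (28.979·0.51910 − 10.387·0.16055)/(18.592)] = 0.793·0.28057 = 0.22249 mol/L.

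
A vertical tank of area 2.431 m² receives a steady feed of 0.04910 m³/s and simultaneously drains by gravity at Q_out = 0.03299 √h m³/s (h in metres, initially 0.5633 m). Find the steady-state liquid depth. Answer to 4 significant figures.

2.215 m

A dh/dt = Q_in − 0.03299 √h. Steady state requires inflow = outflow:
Q_in = 0.03299 √h_ss ⇒ √h_ss = 0.04910/0.03299 = 1.48833.
h_ss = 1.48833² = 2.21513 m. (Since h₀ = 0.5633 m < h_ss, the level will rise toward this value.)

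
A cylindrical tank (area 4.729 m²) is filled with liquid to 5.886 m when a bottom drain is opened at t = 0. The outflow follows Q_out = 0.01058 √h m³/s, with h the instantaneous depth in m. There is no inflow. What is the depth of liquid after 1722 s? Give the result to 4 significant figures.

Accumulation of liquid (constant cross-section A): A dh/dt = −0.01058 √h.
Separate and integrate: 2(√h − √h₀) = −(0.01058/A) t.
√h = √5.886 − 0.01058·1722/(2·4.729) = 2.42611 − 1.92628 = 0.499828.
h = 0.499828² = 0.249828 m.

0.2498 m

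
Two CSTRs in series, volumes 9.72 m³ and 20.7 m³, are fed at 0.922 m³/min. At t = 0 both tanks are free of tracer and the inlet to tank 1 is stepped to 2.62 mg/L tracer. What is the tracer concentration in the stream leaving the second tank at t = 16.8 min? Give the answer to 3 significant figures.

Each tank obeys Vᵢ dCᵢ/dt = Q(Cᵢ₋₁ − Cᵢ), so τᵢ = Vᵢ/Q.
τ₁ = 9.72/0.922 = 10.542 min; τ₂ = 20.7/0.922 = 22.451 min.
Tank 1: C₁ = C_in(1 − e^(−t/τ₁)). Tank 2 (τ₁ ≠ τ₂): C₂ = C_in[1 − (τ₁ e^(−t/τ₁) − τ₂ e^(−t/τ₂))/(τ₁ − τ₂)].
At t = 16.8: e^(−t/τ₁) = 0.20320, e^(−t/τ₂) = 0.47318.
C₂ = 2.62·[1 − (10.542·0.20320 − 22.451·0.47318)/(-11.909)] = 2.62·0.28783 = 0.75411 mg/L.

0.754 mg/L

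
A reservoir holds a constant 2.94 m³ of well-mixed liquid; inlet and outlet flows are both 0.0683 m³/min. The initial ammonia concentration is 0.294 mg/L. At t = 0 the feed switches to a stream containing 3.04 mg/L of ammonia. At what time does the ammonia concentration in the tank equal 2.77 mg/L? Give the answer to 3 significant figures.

99.8 min

Mass balance on the solute (V constant): V dC/dt = Q(C_in − C), so τ = V/Q = 43.045 min.
C(t) = C_in + (C₀ − C_in) e^(−t/τ). Set C = 2.77 and solve for t:
e^(−t/τ) = (C − C_in)/(C₀ − C_in) = (2.77 − 3.04)/(0.294 − 3.04) = 0.098325
t = −τ ln(…) = 43.045 × 2.3195 = 99.843 min.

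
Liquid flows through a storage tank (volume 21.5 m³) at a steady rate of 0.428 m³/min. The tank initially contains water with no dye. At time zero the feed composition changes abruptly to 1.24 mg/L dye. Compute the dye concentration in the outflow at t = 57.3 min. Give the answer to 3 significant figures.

Transient balance on the dissolved component: V dC/dt = Q(C_in − C).
Time constant τ = V/Q = 21.5/0.428 = 50.234 min.
Solution: C(t) = C_in + (C₀ − C_in) e^(−t/τ).
C(57.3) = 1.24 + (0 − 1.24)·e^(−57.3/50.234) = 1.24 + (-1.2400)·0.31960 = 0.84369 mg/L.

0.844 mg/L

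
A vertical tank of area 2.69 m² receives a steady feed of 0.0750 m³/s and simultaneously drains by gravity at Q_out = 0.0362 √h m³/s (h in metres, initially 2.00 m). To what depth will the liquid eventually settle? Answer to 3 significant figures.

Volume balance on the tank: A dh/dt = Q_in − 0.0362 √h. At steady state dh/dt = 0:
Q_in = 0.0362 √h_ss ⇒ √h_ss = 0.0750/0.0362 = 2.0718.
h_ss = 2.0718² = 4.2925 m. (Since h₀ = 2.00 m < h_ss, the level will rise toward this value.)

4.29 m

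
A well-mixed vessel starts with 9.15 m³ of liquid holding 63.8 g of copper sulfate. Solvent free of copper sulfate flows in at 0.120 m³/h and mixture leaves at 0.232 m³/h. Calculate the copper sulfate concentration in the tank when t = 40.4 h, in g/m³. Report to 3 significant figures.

Let m(t) be the amount of copper sulfate. Volume: V(t) = V₀ + (Q_in − Q_out) t = 9.15 − 0.11200 t; V(40.4) = 4.6252 m³.
Species balance (pure solvent in): dm/dt = −Q_out · m/V(t).
dm/m = −Q_out dt/(V₀ − 0.11200 t); integrating gives ln(m/m₀) = −(Q_out/(Q_in−Q_out)) ln(V/V₀).
m = m₀ (V₀/V)^(Q_out/(Q_in−Q_out)) = 63.8 × (9.15/4.6252)^(-2.0714) = 15.527 g.
C = m/V = 15.527/4.6252 = 3.3570 g/m³.

3.36 g/m³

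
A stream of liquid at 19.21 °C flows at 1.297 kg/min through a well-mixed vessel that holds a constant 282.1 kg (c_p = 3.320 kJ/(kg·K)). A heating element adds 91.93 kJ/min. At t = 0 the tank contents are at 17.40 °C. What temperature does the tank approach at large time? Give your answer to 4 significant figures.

40.56 °C

M c_p dT/dt = ṁ c_p (T_in − T) + Q̇.
At steady state dT/dt = 0 ⇒ T_ss = T_in + Q̇/(ṁ c_p) = 19.21 + 91.93/(1.297·3.320) = 40.5591 °C.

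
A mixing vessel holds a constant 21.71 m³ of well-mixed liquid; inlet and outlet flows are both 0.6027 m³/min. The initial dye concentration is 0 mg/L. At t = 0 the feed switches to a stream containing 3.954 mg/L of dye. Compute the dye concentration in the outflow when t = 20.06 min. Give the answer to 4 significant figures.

1.688 mg/L

Species balance on the tank: V dC/dt = Q(C_in − C).
Time constant τ = V/Q = 21.71/0.6027 = 36.0212 min.
This is linear first-order; C(t) = C_in + (C₀ − C_in) e^(−t/τ).
C(20.06) = 3.954 + (0 − 3.954)·e^(−20.06/36.0212) = 3.954 + (-3.95400)·0.572986 = 1.68841 mg/L.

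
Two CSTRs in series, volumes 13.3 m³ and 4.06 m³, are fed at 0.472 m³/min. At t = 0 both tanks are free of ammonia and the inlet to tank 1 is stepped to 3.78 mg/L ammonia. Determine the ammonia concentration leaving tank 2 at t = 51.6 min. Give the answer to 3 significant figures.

2.91 mg/L

Time constants: τᵢ = Vᵢ/Q for each well-mixed tank.
τ₁ = 13.3/0.472 = 28.178 min; τ₂ = 4.06/0.472 = 8.6017 min.
Tank 1: C₁ = C_in(1 − e^(−t/τ₁)). Tank 2 (τ₁ ≠ τ₂): C₂ = C_in[1 − (τ₁ e^(−t/τ₁) − τ₂ e^(−t/τ₂))/(τ₁ − τ₂)].
At t = 51.6: e^(−t/τ₁) = 0.16022, e^(−t/τ₂) = 0.0024817.
C₂ = 3.78·[1 − (28.178·0.16022 − 8.6017·0.0024817)/(19.576)] = 3.78·0.77047 = 2.9124 mg/L.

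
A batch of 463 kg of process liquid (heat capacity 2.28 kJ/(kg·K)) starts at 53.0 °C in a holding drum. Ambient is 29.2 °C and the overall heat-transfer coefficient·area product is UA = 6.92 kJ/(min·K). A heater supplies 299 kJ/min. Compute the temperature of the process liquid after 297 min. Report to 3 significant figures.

69.6 °C

First-law balance (no shaft work): M c_p dT/dt = −UA(T − T_amb) + Q̇.
dT/dt = (T_ss − T)/τ with T_ss = T_amb + Q̇/UA = 29.2 + 299/6.92 = 72.408 °C, τ = M c_p/UA = 463·2.28/6.92 = 152.55 min.
T approaches T_ss exponentially: T(t) = T_ss + (T₀ − T_ss) e^(−t/τ).
T(297) = 72.408 + (-19.408)·0.14271 = 69.638 °C.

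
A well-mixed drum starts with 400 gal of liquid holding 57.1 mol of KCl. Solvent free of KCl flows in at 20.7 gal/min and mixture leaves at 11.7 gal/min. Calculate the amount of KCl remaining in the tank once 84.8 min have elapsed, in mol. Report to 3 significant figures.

Let m(t) be the amount of KCl. Volume: V(t) = V₀ + (Q_in − Q_out) t = 400 + 9.0000 t; V(84.8) = 1163.2 gal.
Solute balance: dm/dt = 0 − Q_out C = −Q_out m/V(t).
dm/m = −Q_out dt/(V₀ + 9.0000 t); integrating gives ln(m/m₀) = −(Q_out/(Q_in−Q_out)) ln(V/V₀).
m = m₀ (V₀/V)^(Q_out/(Q_in−Q_out)) = 57.1 × (400/1163.2)^(1.3000) = 14.255 mol.

14.3 mol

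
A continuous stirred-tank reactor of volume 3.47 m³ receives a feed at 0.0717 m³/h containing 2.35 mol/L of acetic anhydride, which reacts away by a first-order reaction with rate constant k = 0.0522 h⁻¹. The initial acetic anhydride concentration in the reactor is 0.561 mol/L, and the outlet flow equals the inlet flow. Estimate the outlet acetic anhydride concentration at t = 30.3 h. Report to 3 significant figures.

0.655 mol/L

V dC/dt = Q(C_in − C) − k V C.
dC/dt = (Q/V) C_in − (Q/V + k) C; effective rate a = Q/V + k = 0.020663 + 0.0522 = 0.072863 h⁻¹.
C_ss = Q C_in/(Q + kV) = 0.66643 mol/L; C(t) = C_ss + (C₀ − C_ss) e^(−a t).
C(30.3) = 0.66643 + (-0.10543)·e^(−0.072863·30.3) = 0.66643 + (-0.10543)·0.10995 = 0.65483 mol/L.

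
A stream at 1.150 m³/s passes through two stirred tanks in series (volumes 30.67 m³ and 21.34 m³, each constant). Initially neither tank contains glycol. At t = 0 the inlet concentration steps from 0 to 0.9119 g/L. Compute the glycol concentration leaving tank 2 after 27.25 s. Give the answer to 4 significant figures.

0.3132 g/L

Species balance on tank i: dCᵢ/dt = (Cᵢ₋₁ − Cᵢ)/τᵢ with τᵢ = Vᵢ/Q.
τ₁ = 30.67/1.150 = 26.6696 s; τ₂ = 21.34/1.150 = 18.5565 s.
Solving the cascade with C₁(0)=C₂(0)=0 gives C₂(t) = C_in[1 − (τ₁ e^(−t/τ₁) − τ₂ e^(−t/τ₂))/(τ₁ − τ₂)].
At t = 27.25: e^(−t/τ₁) = 0.359959, e^(−t/τ₂) = 0.230274.
C₂ = 0.9119·[1 − (26.6696·0.359959 − 18.5565·0.230274)/(8.11304)] = 0.9119·0.343418 = 0.313163 g/L.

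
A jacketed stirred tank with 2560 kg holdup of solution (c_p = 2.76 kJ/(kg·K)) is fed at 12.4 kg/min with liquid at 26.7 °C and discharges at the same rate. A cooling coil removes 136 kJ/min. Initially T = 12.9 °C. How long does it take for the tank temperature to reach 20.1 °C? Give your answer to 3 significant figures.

272 min

M c_p dT/dt = ṁ c_p (T_in − T) − Q̇.
τ = M/ṁ = 206.45 min; T_ss = T_in − Q̇/(ṁ c_p) = 22.726 °C.
T(t) = T_ss + (T₀ − T_ss) e^(−t/τ). Set T = 20.1:
e^(−t/τ) = (20.1 − 22.726)/(12.9 − 22.726) = 0.26726
t = −206.45 · ln(0.26726) = 272.42 min.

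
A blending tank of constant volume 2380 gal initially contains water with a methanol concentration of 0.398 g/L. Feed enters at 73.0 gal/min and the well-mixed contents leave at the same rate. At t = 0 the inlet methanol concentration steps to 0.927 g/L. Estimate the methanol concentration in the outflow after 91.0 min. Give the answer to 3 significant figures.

0.895 g/L

Transient balance on the dissolved component: V dC/dt = Q(C_in − C).
Time constant τ = V/Q = 2380/73.0 = 32.603 min.
C approaches C_in exponentially: C(t) = C_in + (C₀ − C_in) e^(−t/τ).
C(91.0) = 0.927 + (0.398 − 0.927)·e^(−91.0/32.603) = 0.927 + (-0.52900)·0.061349 = 0.89455 g/L.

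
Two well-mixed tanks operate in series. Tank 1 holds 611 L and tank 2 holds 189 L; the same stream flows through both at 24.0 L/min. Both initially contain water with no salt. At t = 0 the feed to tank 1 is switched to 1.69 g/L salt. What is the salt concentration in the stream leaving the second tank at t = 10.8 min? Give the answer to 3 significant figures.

0.281 g/L

Species balance on tank i: dCᵢ/dt = (Cᵢ₋₁ − Cᵢ)/τᵢ with τᵢ = Vᵢ/Q.
τ₁ = 611/24.0 = 25.458 min; τ₂ = 189/24.0 = 7.8750 min.
Tank 1: C₁ = C_in(1 − e^(−t/τ₁)). Tank 2 (τ₁ ≠ τ₂): C₂ = C_in[1 − (τ₁ e^(−t/τ₁) − τ₂ e^(−t/τ₂))/(τ₁ − τ₂)].
At t = 10.8: e^(−t/τ₁) = 0.65428, e^(−t/τ₂) = 0.25374.
C₂ = 1.69·[1 − (25.458·0.65428 − 7.8750·0.25374)/(17.583)] = 1.69·0.16634 = 0.28111 g/L.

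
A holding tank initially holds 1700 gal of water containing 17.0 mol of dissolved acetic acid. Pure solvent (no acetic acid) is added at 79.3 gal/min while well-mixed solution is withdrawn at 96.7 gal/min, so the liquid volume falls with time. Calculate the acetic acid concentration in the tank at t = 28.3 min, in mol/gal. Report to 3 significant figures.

0.00210 mol/gal

Let m(t) be the amount of acetic acid. Volume: V(t) = V₀ + (Q_in − Q_out) t = 1700 − 17.400 t; V(28.3) = 1207.6 gal.
No acetic acid enters, so dm/dt = −Q_out · (m/V).
Separate: dm/m = −Q_out dt/V(t) ⇒ ln(m/m₀) = −(Q_out/(Q_in−Q_out)) ln(V/V₀).
m = m₀ (V₀/V)^(Q_out/(Q_in−Q_out)) = 17.0 × (1700/1207.6)^(-5.5575) = 2.5409 mol.
C = m/V = 2.5409/1207.6 = 0.0021041 mol/gal.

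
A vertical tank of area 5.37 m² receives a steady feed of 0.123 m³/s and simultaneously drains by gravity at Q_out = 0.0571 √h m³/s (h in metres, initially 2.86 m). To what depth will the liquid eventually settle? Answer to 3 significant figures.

4.64 m

A dh/dt = Q_in − 0.0571 √h. Steady state requires inflow = outflow:
Q_in = 0.0571 √h_ss ⇒ √h_ss = 0.123/0.0571 = 2.1541.
h_ss = 2.1541² = 4.6402 m. (Since h₀ = 2.86 m < h_ss, the level will rise toward this value.)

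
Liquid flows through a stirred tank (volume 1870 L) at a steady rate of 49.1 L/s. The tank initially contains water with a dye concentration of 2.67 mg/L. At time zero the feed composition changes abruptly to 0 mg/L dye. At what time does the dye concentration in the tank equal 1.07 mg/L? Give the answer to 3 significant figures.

34.8 s

Species balance: V dC/dt = Q(C_in − C) ⇒ τ = V/Q = 38.086 s.
C(t) = C_in + (C₀ − C_in) e^(−t/τ). Set C = 1.07 and solve for t:
e^(−t/τ) = (C − C_in)/(C₀ − C_in) = (1.07 − 0)/(2.67 − 0) = 0.40075
t = −τ ln(…) = 38.086 × 0.91442 = 34.826 s.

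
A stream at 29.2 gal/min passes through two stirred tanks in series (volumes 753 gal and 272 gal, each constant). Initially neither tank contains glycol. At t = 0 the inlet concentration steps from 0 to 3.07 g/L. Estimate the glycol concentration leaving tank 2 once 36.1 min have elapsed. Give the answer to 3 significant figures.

Each tank obeys Vᵢ dCᵢ/dt = Q(Cᵢ₋₁ − Cᵢ), so τᵢ = Vᵢ/Q.
τ₁ = 753/29.2 = 25.788 min; τ₂ = 272/29.2 = 9.3151 min.
Solving the cascade with C₁(0)=C₂(0)=0 gives C₂(t) = C_in[1 − (τ₁ e^(−t/τ₁) − τ₂ e^(−t/τ₂))/(τ₁ − τ₂)].
At t = 36.1: e^(−t/τ₁) = 0.24662, e^(−t/τ₂) = 0.020745.
C₂ = 3.07·[1 − (25.788·0.24662 − 9.3151·0.020745)/(16.473)] = 3.07·0.62565 = 1.9207 g/L.

1.92 g/L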